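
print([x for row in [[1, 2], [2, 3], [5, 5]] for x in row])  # [1, 2, 2, 3, 5, 5]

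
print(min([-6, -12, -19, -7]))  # -19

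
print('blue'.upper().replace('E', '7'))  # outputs BLU7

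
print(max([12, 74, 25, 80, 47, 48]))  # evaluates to 80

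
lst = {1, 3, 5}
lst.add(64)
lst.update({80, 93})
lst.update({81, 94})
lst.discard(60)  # {1, 3, 5, 64, 80, 81, 93, 94}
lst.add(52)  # {1, 3, 5, 52, 64, 80, 81, 93, 94}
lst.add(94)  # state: {1, 3, 5, 52, 64, 80, 81, 93, 94}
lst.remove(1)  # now {3, 5, 52, 64, 80, 81, 93, 94}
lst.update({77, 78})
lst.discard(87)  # {3, 5, 52, 64, 77, 78, 80, 81, 93, 94}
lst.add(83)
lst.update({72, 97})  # {3, 5, 52, 64, 72, 77, 78, 80, 81, 83, 93, 94, 97}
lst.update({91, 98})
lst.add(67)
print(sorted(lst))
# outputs [3, 5, 52, 64, 67, 72, 77, 78, 80, 81, 83, 91, 93, 94, 97, 98]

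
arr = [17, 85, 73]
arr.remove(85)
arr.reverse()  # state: [73, 17]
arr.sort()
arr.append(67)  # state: [17, 73, 67]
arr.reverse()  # [67, 73, 17]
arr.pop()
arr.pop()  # 73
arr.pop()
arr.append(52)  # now [52]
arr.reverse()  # [52]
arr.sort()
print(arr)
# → [52]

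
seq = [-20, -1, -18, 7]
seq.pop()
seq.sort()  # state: [-20, -18, -1]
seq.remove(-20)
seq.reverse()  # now [-1, -18]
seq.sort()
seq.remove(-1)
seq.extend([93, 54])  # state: [-18, 93, 54]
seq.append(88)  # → [-18, 93, 54, 88]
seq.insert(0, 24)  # [24, -18, 93, 54, 88]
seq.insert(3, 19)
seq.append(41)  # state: [24, -18, 93, 19, 54, 88, 41]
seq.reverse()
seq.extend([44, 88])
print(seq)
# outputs [41, 88, 54, 19, 93, -18, 24, 44, 88]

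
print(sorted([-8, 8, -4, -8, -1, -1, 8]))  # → [-8, -8, -4, -1, -1, 8, 8]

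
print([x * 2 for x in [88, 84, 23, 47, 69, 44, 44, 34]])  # [176, 168, 46, 94, 138, 88, 88, 68]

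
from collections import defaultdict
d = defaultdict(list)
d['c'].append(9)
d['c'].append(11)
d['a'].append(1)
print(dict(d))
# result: {'c': [9, 11], 'a': [1]}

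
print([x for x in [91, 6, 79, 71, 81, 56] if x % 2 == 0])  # [6, 56]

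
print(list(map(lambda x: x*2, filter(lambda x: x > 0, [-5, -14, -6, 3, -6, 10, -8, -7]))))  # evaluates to [6, 20]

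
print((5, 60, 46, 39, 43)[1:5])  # (60, 46, 39, 43)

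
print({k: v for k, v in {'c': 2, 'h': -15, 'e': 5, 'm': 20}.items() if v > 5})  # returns {'m': 20}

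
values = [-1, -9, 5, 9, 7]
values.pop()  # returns 7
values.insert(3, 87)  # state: [-1, -9, 5, 87, 9]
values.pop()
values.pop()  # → 87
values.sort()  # [-9, -1, 5]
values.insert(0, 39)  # [39, -9, -1, 5]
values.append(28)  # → [39, -9, -1, 5, 28]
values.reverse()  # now [28, 5, -1, -9, 39]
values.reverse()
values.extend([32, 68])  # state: [39, -9, -1, 5, 28, 32, 68]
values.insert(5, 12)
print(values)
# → [39, -9, -1, 5, 28, 12, 32, 68]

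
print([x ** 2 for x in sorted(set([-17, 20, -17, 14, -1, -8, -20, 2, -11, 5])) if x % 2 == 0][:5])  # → [400, 64, 4, 196, 400]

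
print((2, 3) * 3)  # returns (2, 3, 2, 3, 2, 3)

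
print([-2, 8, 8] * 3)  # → [-2, 8, 8, -2, 8, 8, -2, 8, 8]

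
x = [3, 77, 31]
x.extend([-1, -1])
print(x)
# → [3, 77, 31, -1, -1]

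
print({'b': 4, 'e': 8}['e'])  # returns 8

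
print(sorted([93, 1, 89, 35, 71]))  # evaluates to [1, 35, 71, 89, 93]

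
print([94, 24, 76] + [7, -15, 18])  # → [94, 24, 76, 7, -15, 18]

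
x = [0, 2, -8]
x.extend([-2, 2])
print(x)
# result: [0, 2, -8, -2, 2]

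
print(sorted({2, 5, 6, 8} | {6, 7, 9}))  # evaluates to [2, 5, 6, 7, 8, 9]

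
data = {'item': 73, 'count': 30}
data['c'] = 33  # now {'item': 73, 'count': 30, 'c': 33}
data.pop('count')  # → 30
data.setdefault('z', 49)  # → 49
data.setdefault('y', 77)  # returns 77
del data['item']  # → {'c': 33, 'z': 49, 'y': 77}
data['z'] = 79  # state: {'c': 33, 'z': 79, 'y': 77}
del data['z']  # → {'c': 33, 'y': 77}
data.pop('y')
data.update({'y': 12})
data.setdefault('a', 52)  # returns 52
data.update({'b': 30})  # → {'c': 33, 'y': 12, 'a': 52, 'b': 30}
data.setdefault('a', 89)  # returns 52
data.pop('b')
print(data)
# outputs {'c': 33, 'y': 12, 'a': 52}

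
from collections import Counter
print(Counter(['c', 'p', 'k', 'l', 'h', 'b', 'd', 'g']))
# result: Counter({'c': 1, 'p': 1, 'k': 1, 'l': 1, 'h': 1, 'b': 1, 'd': 1, 'g': 1})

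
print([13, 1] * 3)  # [13, 1, 13, 1, 13, 1]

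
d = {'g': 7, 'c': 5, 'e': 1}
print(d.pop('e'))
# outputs 1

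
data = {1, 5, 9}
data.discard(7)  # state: {1, 5, 9}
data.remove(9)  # {1, 5}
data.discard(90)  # {1, 5}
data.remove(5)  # {1}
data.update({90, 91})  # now {1, 90, 91}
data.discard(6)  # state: {1, 90, 91}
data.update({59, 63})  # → {1, 59, 63, 90, 91}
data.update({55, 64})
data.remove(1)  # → {55, 59, 63, 64, 90, 91}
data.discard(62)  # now {55, 59, 63, 64, 90, 91}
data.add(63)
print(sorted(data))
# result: [55, 59, 63, 64, 90, 91]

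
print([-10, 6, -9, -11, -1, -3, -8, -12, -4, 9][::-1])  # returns [9, -4, -12, -8, -3, -1, -11, -9, 6, -10]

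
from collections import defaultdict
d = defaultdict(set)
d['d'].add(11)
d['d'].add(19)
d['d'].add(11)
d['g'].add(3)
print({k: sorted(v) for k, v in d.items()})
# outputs {'d': [11, 19], 'g': [3]}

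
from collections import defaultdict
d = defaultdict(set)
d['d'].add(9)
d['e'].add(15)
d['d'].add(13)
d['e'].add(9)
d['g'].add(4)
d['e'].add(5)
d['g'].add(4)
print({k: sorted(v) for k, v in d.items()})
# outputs {'d': [9, 13], 'e': [5, 9, 15], 'g': [4]}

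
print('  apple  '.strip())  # apple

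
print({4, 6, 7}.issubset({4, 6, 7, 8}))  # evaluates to True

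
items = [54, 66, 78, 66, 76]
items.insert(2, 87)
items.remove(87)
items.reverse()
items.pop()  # 54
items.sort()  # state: [66, 66, 76, 78]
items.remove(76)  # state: [66, 66, 78]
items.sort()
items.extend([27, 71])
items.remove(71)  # [66, 66, 78, 27]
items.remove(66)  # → [66, 78, 27]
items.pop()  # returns 27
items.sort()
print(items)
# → [66, 78]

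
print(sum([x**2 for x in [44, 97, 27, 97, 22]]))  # 21967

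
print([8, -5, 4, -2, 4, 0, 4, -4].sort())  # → None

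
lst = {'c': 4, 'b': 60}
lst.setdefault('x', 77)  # 77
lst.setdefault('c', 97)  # 4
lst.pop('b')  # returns 60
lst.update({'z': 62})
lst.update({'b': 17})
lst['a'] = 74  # {'c': 4, 'x': 77, 'z': 62, 'b': 17, 'a': 74}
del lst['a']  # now {'c': 4, 'x': 77, 'z': 62, 'b': 17}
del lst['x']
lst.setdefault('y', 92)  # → 92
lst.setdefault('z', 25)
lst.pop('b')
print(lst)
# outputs {'c': 4, 'z': 62, 'y': 92}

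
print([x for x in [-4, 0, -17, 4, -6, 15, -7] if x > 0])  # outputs [4, 15]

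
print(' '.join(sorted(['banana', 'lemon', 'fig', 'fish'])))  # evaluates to banana fig fish lemon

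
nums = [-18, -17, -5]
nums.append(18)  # [-18, -17, -5, 18]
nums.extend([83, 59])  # [-18, -17, -5, 18, 83, 59]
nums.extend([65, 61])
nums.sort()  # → [-18, -17, -5, 18, 59, 61, 65, 83]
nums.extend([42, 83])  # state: [-18, -17, -5, 18, 59, 61, 65, 83, 42, 83]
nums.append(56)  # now [-18, -17, -5, 18, 59, 61, 65, 83, 42, 83, 56]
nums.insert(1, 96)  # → [-18, 96, -17, -5, 18, 59, 61, 65, 83, 42, 83, 56]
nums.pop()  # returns 56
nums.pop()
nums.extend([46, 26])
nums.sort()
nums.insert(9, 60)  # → [-18, -17, -5, 18, 26, 42, 46, 59, 61, 60, 65, 83, 96]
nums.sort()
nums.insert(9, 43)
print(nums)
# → [-18, -17, -5, 18, 26, 42, 46, 59, 60, 43, 61, 65, 83, 96]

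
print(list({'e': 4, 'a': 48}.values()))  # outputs [4, 48]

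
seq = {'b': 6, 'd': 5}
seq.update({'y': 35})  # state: {'b': 6, 'd': 5, 'y': 35}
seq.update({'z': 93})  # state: {'b': 6, 'd': 5, 'y': 35, 'z': 93}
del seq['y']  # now {'b': 6, 'd': 5, 'z': 93}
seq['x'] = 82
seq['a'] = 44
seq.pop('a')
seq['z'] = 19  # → {'b': 6, 'd': 5, 'z': 19, 'x': 82}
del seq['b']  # {'d': 5, 'z': 19, 'x': 82}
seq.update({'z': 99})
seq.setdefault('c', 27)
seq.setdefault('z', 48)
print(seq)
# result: {'d': 5, 'z': 99, 'x': 82, 'c': 27}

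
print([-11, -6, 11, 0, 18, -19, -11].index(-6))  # 1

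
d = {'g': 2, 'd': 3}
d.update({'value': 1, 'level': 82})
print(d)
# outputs {'g': 2, 'd': 3, 'value': 1, 'level': 82}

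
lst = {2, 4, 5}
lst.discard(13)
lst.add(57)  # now {2, 4, 5, 57}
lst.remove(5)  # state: {2, 4, 57}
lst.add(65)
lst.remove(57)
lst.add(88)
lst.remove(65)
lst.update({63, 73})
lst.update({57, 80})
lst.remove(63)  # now {2, 4, 57, 73, 80, 88}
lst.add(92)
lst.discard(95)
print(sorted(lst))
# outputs [2, 4, 57, 73, 80, 88, 92]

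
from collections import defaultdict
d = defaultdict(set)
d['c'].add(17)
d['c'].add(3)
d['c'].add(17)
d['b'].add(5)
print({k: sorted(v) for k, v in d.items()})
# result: {'c': [3, 17], 'b': [5]}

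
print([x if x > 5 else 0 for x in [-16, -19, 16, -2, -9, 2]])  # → [0, 0, 16, 0, 0, 0]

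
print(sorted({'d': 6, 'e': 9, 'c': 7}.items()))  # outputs [('c', 7), ('d', 6), ('e', 9)]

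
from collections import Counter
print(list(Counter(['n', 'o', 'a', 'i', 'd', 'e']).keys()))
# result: ['n', 'o', 'a', 'i', 'd', 'e']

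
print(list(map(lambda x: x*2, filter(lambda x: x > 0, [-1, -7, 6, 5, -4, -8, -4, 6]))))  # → [12, 10, 12]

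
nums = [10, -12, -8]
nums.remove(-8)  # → [10, -12]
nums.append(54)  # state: [10, -12, 54]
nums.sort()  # [-12, 10, 54]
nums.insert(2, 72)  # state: [-12, 10, 72, 54]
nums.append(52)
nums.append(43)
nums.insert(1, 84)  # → [-12, 84, 10, 72, 54, 52, 43]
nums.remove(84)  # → [-12, 10, 72, 54, 52, 43]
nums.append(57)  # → [-12, 10, 72, 54, 52, 43, 57]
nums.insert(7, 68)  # [-12, 10, 72, 54, 52, 43, 57, 68]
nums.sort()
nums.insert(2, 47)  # [-12, 10, 47, 43, 52, 54, 57, 68, 72]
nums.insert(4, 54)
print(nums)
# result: [-12, 10, 47, 43, 54, 52, 54, 57, 68, 72]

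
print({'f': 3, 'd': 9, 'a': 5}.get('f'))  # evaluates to 3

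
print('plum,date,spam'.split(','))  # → ['plum', 'date', 'spam']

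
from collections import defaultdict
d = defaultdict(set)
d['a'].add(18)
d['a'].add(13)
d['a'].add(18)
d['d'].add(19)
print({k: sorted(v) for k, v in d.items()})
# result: {'a': [13, 18], 'd': [19]}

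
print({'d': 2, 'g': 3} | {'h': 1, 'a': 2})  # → {'d': 2, 'g': 3, 'h': 1, 'a': 2}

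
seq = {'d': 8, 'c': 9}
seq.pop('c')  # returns 9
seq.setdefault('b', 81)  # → 81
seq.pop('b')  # 81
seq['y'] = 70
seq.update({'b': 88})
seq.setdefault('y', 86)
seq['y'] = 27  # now {'d': 8, 'y': 27, 'b': 88}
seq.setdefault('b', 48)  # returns 88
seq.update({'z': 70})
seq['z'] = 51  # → {'d': 8, 'y': 27, 'b': 88, 'z': 51}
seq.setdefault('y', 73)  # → 27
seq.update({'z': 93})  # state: {'d': 8, 'y': 27, 'b': 88, 'z': 93}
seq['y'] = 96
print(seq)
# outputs {'d': 8, 'y': 96, 'b': 88, 'z': 93}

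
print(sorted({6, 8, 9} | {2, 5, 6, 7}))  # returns [2, 5, 6, 7, 8, 9]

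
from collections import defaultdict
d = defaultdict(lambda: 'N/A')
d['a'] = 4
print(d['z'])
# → N/A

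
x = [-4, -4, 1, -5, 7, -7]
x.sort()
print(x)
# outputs [-7, -5, -4, -4, 1, 7]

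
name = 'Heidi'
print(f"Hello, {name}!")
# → Hello, Heidi!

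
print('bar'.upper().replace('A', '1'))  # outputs B1R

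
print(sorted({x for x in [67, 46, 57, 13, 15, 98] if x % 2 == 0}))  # [46, 98]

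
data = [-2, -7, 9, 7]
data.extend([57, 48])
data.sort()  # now [-7, -2, 7, 9, 48, 57]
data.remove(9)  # [-7, -2, 7, 48, 57]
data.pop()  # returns 57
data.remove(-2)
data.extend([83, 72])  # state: [-7, 7, 48, 83, 72]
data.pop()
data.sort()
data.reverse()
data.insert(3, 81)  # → [83, 48, 7, 81, -7]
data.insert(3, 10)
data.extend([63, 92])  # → [83, 48, 7, 10, 81, -7, 63, 92]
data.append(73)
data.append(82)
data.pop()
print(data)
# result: [83, 48, 7, 10, 81, -7, 63, 92, 73]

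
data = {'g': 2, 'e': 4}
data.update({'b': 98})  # {'g': 2, 'e': 4, 'b': 98}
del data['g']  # {'e': 4, 'b': 98}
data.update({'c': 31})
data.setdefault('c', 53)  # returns 31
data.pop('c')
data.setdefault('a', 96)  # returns 96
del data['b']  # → {'e': 4, 'a': 96}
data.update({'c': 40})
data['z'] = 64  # {'e': 4, 'a': 96, 'c': 40, 'z': 64}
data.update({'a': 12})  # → {'e': 4, 'a': 12, 'c': 40, 'z': 64}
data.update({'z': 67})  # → {'e': 4, 'a': 12, 'c': 40, 'z': 67}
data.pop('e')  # 4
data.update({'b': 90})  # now {'a': 12, 'c': 40, 'z': 67, 'b': 90}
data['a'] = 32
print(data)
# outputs {'a': 32, 'c': 40, 'z': 67, 'b': 90}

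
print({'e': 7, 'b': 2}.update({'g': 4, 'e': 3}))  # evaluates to None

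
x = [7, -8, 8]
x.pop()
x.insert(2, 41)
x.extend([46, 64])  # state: [7, -8, 41, 46, 64]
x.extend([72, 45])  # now [7, -8, 41, 46, 64, 72, 45]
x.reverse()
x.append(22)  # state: [45, 72, 64, 46, 41, -8, 7, 22]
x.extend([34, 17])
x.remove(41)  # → [45, 72, 64, 46, -8, 7, 22, 34, 17]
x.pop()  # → 17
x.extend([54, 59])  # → [45, 72, 64, 46, -8, 7, 22, 34, 54, 59]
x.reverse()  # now [59, 54, 34, 22, 7, -8, 46, 64, 72, 45]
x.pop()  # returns 45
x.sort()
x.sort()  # [-8, 7, 22, 34, 46, 54, 59, 64, 72]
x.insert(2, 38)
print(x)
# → [-8, 7, 38, 22, 34, 46, 54, 59, 64, 72]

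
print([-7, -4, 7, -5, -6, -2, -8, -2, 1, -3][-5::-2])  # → [-2, -5, -4]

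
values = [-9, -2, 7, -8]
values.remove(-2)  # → [-9, 7, -8]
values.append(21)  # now [-9, 7, -8, 21]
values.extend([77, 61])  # [-9, 7, -8, 21, 77, 61]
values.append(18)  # [-9, 7, -8, 21, 77, 61, 18]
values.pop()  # 18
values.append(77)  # [-9, 7, -8, 21, 77, 61, 77]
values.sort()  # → [-9, -8, 7, 21, 61, 77, 77]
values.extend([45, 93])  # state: [-9, -8, 7, 21, 61, 77, 77, 45, 93]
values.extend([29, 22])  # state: [-9, -8, 7, 21, 61, 77, 77, 45, 93, 29, 22]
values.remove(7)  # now [-9, -8, 21, 61, 77, 77, 45, 93, 29, 22]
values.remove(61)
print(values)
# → [-9, -8, 21, 77, 77, 45, 93, 29, 22]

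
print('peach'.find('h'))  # 4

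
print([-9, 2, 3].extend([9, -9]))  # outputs None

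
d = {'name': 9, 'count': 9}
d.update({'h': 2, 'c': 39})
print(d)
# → {'name': 9, 'count': 9, 'h': 2, 'c': 39}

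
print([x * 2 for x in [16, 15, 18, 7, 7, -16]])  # [32, 30, 36, 14, 14, -32]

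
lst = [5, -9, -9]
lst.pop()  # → -9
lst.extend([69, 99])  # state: [5, -9, 69, 99]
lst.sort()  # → [-9, 5, 69, 99]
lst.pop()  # 99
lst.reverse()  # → [69, 5, -9]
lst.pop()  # -9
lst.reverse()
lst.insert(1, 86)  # [5, 86, 69]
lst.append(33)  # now [5, 86, 69, 33]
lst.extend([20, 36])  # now [5, 86, 69, 33, 20, 36]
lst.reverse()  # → [36, 20, 33, 69, 86, 5]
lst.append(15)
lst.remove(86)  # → [36, 20, 33, 69, 5, 15]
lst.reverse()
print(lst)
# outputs [15, 5, 69, 33, 20, 36]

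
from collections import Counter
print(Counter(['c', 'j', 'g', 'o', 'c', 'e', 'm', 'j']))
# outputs Counter({'c': 2, 'j': 2, 'g': 1, 'o': 1, 'e': 1, 'm': 1})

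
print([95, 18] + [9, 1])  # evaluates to [95, 18, 9, 1]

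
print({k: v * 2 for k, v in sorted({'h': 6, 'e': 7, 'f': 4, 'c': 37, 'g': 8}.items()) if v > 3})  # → {'c': 74, 'e': 14, 'f': 8, 'g': 16, 'h': 12}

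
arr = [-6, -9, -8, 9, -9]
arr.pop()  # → -9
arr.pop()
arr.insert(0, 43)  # [43, -6, -9, -8]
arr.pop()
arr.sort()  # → [-9, -6, 43]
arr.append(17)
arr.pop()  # 17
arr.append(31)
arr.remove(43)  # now [-9, -6, 31]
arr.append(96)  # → [-9, -6, 31, 96]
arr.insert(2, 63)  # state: [-9, -6, 63, 31, 96]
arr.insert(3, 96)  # [-9, -6, 63, 96, 31, 96]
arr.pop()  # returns 96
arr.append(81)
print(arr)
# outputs [-9, -6, 63, 96, 31, 81]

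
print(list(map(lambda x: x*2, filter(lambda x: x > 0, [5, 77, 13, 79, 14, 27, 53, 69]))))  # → [10, 154, 26, 158, 28, 54, 106, 138]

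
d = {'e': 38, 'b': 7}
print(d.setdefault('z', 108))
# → 108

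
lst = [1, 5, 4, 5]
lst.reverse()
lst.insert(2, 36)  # [5, 4, 36, 5, 1]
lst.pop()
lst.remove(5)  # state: [4, 36, 5]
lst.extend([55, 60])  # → [4, 36, 5, 55, 60]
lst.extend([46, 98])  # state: [4, 36, 5, 55, 60, 46, 98]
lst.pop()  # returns 98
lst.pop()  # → 46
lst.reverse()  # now [60, 55, 5, 36, 4]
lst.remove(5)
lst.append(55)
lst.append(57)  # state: [60, 55, 36, 4, 55, 57]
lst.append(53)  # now [60, 55, 36, 4, 55, 57, 53]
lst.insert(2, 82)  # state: [60, 55, 82, 36, 4, 55, 57, 53]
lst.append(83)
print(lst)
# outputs [60, 55, 82, 36, 4, 55, 57, 53, 83]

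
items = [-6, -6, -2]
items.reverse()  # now [-2, -6, -6]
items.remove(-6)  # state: [-2, -6]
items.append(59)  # [-2, -6, 59]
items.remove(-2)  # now [-6, 59]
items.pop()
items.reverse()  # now [-6]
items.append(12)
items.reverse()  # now [12, -6]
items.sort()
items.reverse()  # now [12, -6]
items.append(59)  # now [12, -6, 59]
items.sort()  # [-6, 12, 59]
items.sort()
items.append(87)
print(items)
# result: [-6, 12, 59, 87]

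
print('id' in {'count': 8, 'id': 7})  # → True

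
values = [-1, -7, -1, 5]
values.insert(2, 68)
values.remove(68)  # [-1, -7, -1, 5]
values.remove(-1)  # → [-7, -1, 5]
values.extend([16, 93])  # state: [-7, -1, 5, 16, 93]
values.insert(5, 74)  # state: [-7, -1, 5, 16, 93, 74]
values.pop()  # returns 74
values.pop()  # 93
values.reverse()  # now [16, 5, -1, -7]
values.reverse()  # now [-7, -1, 5, 16]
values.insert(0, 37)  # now [37, -7, -1, 5, 16]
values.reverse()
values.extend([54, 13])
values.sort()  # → [-7, -1, 5, 13, 16, 37, 54]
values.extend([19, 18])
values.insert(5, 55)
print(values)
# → [-7, -1, 5, 13, 16, 55, 37, 54, 19, 18]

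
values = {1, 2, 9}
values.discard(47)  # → {1, 2, 9}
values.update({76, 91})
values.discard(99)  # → {1, 2, 9, 76, 91}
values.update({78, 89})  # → {1, 2, 9, 76, 78, 89, 91}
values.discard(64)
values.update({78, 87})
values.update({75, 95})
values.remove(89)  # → {1, 2, 9, 75, 76, 78, 87, 91, 95}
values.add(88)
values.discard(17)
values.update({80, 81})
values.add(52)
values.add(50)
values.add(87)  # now {1, 2, 9, 50, 52, 75, 76, 78, 80, 81, 87, 88, 91, 95}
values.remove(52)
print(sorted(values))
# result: [1, 2, 9, 50, 75, 76, 78, 80, 81, 87, 88, 91, 95]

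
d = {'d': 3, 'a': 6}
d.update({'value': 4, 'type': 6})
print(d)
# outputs {'d': 3, 'a': 6, 'value': 4, 'type': 6}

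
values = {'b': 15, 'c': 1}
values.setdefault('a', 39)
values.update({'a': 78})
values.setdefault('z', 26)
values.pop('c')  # 1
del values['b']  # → {'a': 78, 'z': 26}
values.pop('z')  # 26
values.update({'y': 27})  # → {'a': 78, 'y': 27}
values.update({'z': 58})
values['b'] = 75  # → {'a': 78, 'y': 27, 'z': 58, 'b': 75}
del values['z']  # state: {'a': 78, 'y': 27, 'b': 75}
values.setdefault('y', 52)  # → 27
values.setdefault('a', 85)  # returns 78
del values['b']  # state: {'a': 78, 'y': 27}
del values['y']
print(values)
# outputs {'a': 78}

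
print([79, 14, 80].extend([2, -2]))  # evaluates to None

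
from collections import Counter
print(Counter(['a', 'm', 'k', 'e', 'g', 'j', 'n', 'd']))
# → Counter({'a': 1, 'm': 1, 'k': 1, 'e': 1, 'g': 1, 'j': 1, 'n': 1, 'd': 1})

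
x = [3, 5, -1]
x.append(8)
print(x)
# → [3, 5, -1, 8]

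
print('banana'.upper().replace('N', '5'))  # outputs BA5A5A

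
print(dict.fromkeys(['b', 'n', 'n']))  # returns {'b': None, 'n': None}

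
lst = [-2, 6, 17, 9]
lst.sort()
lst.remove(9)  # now [-2, 6, 17]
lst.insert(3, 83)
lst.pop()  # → 83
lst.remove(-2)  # [6, 17]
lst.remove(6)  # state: [17]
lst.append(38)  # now [17, 38]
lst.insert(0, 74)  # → [74, 17, 38]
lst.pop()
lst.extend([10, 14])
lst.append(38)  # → [74, 17, 10, 14, 38]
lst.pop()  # 38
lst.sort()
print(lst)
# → [10, 14, 17, 74]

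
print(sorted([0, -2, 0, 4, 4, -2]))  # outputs [-2, -2, 0, 0, 4, 4]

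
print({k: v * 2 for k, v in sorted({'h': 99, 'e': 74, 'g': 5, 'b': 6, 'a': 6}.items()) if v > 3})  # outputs {'a': 12, 'b': 12, 'e': 148, 'g': 10, 'h': 198}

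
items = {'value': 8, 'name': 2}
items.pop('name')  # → 2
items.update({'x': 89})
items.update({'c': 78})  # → {'value': 8, 'x': 89, 'c': 78}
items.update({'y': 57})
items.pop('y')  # 57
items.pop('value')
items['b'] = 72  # {'x': 89, 'c': 78, 'b': 72}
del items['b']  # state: {'x': 89, 'c': 78}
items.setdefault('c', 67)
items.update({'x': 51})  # {'x': 51, 'c': 78}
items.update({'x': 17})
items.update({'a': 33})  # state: {'x': 17, 'c': 78, 'a': 33}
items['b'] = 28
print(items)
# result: {'x': 17, 'c': 78, 'a': 33, 'b': 28}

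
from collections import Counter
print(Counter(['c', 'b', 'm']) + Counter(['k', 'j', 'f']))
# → Counter({'c': 1, 'b': 1, 'm': 1, 'k': 1, 'j': 1, 'f': 1})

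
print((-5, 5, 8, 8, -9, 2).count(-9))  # 1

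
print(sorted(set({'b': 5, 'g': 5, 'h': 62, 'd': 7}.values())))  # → [5, 7, 62]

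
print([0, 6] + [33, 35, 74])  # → [0, 6, 33, 35, 74]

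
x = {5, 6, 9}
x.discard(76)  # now {5, 6, 9}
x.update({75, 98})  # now {5, 6, 9, 75, 98}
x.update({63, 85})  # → {5, 6, 9, 63, 75, 85, 98}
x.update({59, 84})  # {5, 6, 9, 59, 63, 75, 84, 85, 98}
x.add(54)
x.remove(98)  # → {5, 6, 9, 54, 59, 63, 75, 84, 85}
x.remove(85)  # {5, 6, 9, 54, 59, 63, 75, 84}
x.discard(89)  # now {5, 6, 9, 54, 59, 63, 75, 84}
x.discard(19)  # {5, 6, 9, 54, 59, 63, 75, 84}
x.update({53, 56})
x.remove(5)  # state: {6, 9, 53, 54, 56, 59, 63, 75, 84}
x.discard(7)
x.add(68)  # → {6, 9, 53, 54, 56, 59, 63, 68, 75, 84}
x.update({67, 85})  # {6, 9, 53, 54, 56, 59, 63, 67, 68, 75, 84, 85}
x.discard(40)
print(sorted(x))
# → [6, 9, 53, 54, 56, 59, 63, 67, 68, 75, 84, 85]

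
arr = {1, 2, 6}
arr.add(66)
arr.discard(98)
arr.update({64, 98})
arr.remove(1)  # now {2, 6, 64, 66, 98}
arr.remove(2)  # {6, 64, 66, 98}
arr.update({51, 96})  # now {6, 51, 64, 66, 96, 98}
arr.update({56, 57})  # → {6, 51, 56, 57, 64, 66, 96, 98}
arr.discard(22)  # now {6, 51, 56, 57, 64, 66, 96, 98}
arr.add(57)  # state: {6, 51, 56, 57, 64, 66, 96, 98}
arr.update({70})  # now {6, 51, 56, 57, 64, 66, 70, 96, 98}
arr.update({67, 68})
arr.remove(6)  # {51, 56, 57, 64, 66, 67, 68, 70, 96, 98}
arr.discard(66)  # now {51, 56, 57, 64, 67, 68, 70, 96, 98}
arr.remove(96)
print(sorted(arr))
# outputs [51, 56, 57, 64, 67, 68, 70, 98]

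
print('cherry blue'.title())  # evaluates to Cherry Blue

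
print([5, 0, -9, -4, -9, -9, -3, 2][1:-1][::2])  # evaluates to [0, -4, -9]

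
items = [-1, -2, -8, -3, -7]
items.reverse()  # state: [-7, -3, -8, -2, -1]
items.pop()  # -1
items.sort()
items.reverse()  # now [-2, -3, -7, -8]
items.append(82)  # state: [-2, -3, -7, -8, 82]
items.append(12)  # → [-2, -3, -7, -8, 82, 12]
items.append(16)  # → [-2, -3, -7, -8, 82, 12, 16]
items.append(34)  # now [-2, -3, -7, -8, 82, 12, 16, 34]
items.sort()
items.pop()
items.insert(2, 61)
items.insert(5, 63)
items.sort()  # [-8, -7, -3, -2, 12, 16, 34, 61, 63]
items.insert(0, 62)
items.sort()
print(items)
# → [-8, -7, -3, -2, 12, 16, 34, 61, 62, 63]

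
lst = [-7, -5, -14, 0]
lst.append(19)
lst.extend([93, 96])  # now [-7, -5, -14, 0, 19, 93, 96]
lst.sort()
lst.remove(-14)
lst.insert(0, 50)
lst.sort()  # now [-7, -5, 0, 19, 50, 93, 96]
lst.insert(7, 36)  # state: [-7, -5, 0, 19, 50, 93, 96, 36]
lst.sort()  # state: [-7, -5, 0, 19, 36, 50, 93, 96]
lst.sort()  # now [-7, -5, 0, 19, 36, 50, 93, 96]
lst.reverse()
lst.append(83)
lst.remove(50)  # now [96, 93, 36, 19, 0, -5, -7, 83]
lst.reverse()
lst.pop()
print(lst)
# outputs [83, -7, -5, 0, 19, 36, 93]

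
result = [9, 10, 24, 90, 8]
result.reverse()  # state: [8, 90, 24, 10, 9]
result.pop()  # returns 9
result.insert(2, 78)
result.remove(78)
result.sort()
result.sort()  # [8, 10, 24, 90]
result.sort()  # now [8, 10, 24, 90]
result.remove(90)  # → [8, 10, 24]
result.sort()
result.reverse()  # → [24, 10, 8]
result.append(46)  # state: [24, 10, 8, 46]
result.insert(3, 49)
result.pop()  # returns 46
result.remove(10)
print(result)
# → [24, 8, 49]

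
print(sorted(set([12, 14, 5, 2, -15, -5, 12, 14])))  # [-15, -5, 2, 5, 12, 14]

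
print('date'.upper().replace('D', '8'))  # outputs 8ATE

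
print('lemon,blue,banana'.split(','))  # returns ['lemon', 'blue', 'banana']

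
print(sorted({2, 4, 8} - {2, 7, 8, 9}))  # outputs [4]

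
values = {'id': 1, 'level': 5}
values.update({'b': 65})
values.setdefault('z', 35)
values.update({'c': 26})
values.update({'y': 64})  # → {'id': 1, 'level': 5, 'b': 65, 'z': 35, 'c': 26, 'y': 64}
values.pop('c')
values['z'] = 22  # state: {'id': 1, 'level': 5, 'b': 65, 'z': 22, 'y': 64}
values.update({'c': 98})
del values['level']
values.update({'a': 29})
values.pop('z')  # 22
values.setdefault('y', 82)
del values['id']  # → {'b': 65, 'y': 64, 'c': 98, 'a': 29}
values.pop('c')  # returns 98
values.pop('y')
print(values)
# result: {'b': 65, 'a': 29}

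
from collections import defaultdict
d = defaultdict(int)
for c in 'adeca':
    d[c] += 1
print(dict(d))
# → {'a': 2, 'd': 1, 'e': 1, 'c': 1}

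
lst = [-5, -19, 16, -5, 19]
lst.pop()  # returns 19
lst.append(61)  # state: [-5, -19, 16, -5, 61]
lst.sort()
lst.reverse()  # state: [61, 16, -5, -5, -19]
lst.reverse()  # [-19, -5, -5, 16, 61]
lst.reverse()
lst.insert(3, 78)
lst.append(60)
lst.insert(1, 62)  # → [61, 62, 16, -5, 78, -5, -19, 60]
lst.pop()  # 60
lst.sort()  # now [-19, -5, -5, 16, 61, 62, 78]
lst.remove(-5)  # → [-19, -5, 16, 61, 62, 78]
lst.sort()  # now [-19, -5, 16, 61, 62, 78]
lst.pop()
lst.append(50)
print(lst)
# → [-19, -5, 16, 61, 62, 50]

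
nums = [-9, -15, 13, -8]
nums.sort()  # [-15, -9, -8, 13]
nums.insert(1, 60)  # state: [-15, 60, -9, -8, 13]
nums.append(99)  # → [-15, 60, -9, -8, 13, 99]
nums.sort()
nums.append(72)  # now [-15, -9, -8, 13, 60, 99, 72]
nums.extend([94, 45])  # [-15, -9, -8, 13, 60, 99, 72, 94, 45]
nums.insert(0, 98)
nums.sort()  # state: [-15, -9, -8, 13, 45, 60, 72, 94, 98, 99]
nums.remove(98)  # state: [-15, -9, -8, 13, 45, 60, 72, 94, 99]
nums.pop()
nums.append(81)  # [-15, -9, -8, 13, 45, 60, 72, 94, 81]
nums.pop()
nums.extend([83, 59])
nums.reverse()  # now [59, 83, 94, 72, 60, 45, 13, -8, -9, -15]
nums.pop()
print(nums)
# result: [59, 83, 94, 72, 60, 45, 13, -8, -9]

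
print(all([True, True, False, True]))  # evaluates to False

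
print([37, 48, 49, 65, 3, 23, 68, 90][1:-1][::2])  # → [48, 65, 23]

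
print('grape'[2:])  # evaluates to ape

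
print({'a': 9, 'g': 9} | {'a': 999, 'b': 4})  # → {'a': 999, 'g': 9, 'b': 4}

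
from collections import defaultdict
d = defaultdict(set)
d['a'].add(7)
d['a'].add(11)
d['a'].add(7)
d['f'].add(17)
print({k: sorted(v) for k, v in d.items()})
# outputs {'a': [7, 11], 'f': [17]}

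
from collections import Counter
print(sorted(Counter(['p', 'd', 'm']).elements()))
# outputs ['d', 'm', 'p']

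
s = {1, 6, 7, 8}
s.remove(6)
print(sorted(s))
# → [1, 7, 8]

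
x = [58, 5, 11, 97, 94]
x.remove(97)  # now [58, 5, 11, 94]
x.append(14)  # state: [58, 5, 11, 94, 14]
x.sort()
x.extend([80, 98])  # [5, 11, 14, 58, 94, 80, 98]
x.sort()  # [5, 11, 14, 58, 80, 94, 98]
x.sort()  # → [5, 11, 14, 58, 80, 94, 98]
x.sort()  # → [5, 11, 14, 58, 80, 94, 98]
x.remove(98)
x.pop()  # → 94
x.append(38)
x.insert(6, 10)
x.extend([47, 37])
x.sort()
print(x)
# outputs [5, 10, 11, 14, 37, 38, 47, 58, 80]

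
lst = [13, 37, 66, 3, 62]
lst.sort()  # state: [3, 13, 37, 62, 66]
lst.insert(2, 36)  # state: [3, 13, 36, 37, 62, 66]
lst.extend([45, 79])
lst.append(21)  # [3, 13, 36, 37, 62, 66, 45, 79, 21]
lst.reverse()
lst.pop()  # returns 3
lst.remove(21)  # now [79, 45, 66, 62, 37, 36, 13]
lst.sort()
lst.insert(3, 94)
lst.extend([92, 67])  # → [13, 36, 37, 94, 45, 62, 66, 79, 92, 67]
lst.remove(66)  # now [13, 36, 37, 94, 45, 62, 79, 92, 67]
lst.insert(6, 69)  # [13, 36, 37, 94, 45, 62, 69, 79, 92, 67]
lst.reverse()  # [67, 92, 79, 69, 62, 45, 94, 37, 36, 13]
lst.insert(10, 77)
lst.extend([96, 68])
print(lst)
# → [67, 92, 79, 69, 62, 45, 94, 37, 36, 13, 77, 96, 68]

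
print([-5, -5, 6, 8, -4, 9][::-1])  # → [9, -4, 8, 6, -5, -5]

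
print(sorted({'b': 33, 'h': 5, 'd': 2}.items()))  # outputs [('b', 33), ('d', 2), ('h', 5)]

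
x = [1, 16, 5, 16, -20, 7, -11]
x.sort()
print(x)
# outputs [-20, -11, 1, 5, 7, 16, 16]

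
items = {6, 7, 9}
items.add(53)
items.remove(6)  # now {7, 9, 53}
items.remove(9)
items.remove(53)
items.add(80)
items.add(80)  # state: {7, 80}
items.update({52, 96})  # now {7, 52, 80, 96}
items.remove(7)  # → {52, 80, 96}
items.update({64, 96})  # {52, 64, 80, 96}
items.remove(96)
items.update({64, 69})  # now {52, 64, 69, 80}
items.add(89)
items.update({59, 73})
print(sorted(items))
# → [52, 59, 64, 69, 73, 80, 89]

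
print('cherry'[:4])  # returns cher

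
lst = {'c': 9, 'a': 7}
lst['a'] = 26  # {'c': 9, 'a': 26}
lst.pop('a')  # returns 26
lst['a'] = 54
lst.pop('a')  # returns 54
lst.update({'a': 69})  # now {'c': 9, 'a': 69}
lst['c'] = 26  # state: {'c': 26, 'a': 69}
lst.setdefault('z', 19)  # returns 19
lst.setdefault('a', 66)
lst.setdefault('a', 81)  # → 69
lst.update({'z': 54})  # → {'c': 26, 'a': 69, 'z': 54}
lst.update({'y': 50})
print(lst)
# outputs {'c': 26, 'a': 69, 'z': 54, 'y': 50}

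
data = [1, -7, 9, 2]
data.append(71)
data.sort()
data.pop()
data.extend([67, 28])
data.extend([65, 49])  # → [-7, 1, 2, 9, 67, 28, 65, 49]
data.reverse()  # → [49, 65, 28, 67, 9, 2, 1, -7]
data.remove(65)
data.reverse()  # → [-7, 1, 2, 9, 67, 28, 49]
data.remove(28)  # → [-7, 1, 2, 9, 67, 49]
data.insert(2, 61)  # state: [-7, 1, 61, 2, 9, 67, 49]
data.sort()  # [-7, 1, 2, 9, 49, 61, 67]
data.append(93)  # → [-7, 1, 2, 9, 49, 61, 67, 93]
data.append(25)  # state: [-7, 1, 2, 9, 49, 61, 67, 93, 25]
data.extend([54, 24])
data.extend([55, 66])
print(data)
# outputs [-7, 1, 2, 9, 49, 61, 67, 93, 25, 54, 24, 55, 66]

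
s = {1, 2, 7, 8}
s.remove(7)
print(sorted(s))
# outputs [1, 2, 8]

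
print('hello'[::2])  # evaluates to hlo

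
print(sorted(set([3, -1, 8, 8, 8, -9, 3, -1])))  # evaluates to [-9, -1, 3, 8]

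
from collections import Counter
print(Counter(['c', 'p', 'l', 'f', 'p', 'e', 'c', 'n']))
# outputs Counter({'c': 2, 'p': 2, 'l': 1, 'f': 1, 'e': 1, 'n': 1})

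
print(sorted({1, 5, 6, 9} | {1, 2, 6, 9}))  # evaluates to [1, 2, 5, 6, 9]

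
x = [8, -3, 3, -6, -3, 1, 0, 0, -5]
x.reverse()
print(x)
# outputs [-5, 0, 0, 1, -3, -6, 3, -3, 8]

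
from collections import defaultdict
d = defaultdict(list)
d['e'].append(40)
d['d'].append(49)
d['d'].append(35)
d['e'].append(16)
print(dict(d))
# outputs {'e': [40, 16], 'd': [49, 35]}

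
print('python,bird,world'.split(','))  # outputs ['python', 'bird', 'world']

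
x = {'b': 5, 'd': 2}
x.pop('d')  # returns 2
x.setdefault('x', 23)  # 23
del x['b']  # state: {'x': 23}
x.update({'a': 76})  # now {'x': 23, 'a': 76}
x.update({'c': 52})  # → {'x': 23, 'a': 76, 'c': 52}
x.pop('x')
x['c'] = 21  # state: {'a': 76, 'c': 21}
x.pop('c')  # 21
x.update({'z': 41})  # {'a': 76, 'z': 41}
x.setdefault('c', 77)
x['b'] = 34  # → {'a': 76, 'z': 41, 'c': 77, 'b': 34}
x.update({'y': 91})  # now {'a': 76, 'z': 41, 'c': 77, 'b': 34, 'y': 91}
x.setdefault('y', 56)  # 91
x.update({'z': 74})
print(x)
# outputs {'a': 76, 'z': 74, 'c': 77, 'b': 34, 'y': 91}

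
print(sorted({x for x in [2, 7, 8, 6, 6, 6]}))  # [2, 6, 7, 8]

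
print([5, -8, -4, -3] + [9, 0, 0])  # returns [5, -8, -4, -3, 9, 0, 0]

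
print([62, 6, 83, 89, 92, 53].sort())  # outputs None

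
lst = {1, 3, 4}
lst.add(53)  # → {1, 3, 4, 53}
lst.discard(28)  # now {1, 3, 4, 53}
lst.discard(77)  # {1, 3, 4, 53}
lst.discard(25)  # {1, 3, 4, 53}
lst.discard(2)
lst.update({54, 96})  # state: {1, 3, 4, 53, 54, 96}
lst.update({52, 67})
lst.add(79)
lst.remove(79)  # {1, 3, 4, 52, 53, 54, 67, 96}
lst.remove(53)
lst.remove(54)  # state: {1, 3, 4, 52, 67, 96}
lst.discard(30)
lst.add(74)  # {1, 3, 4, 52, 67, 74, 96}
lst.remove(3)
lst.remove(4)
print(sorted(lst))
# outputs [1, 52, 67, 74, 96]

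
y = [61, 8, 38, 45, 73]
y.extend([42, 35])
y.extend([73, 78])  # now [61, 8, 38, 45, 73, 42, 35, 73, 78]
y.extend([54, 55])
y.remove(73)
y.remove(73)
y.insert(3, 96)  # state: [61, 8, 38, 96, 45, 42, 35, 78, 54, 55]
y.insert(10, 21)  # [61, 8, 38, 96, 45, 42, 35, 78, 54, 55, 21]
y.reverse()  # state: [21, 55, 54, 78, 35, 42, 45, 96, 38, 8, 61]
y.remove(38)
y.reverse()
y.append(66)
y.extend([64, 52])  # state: [61, 8, 96, 45, 42, 35, 78, 54, 55, 21, 66, 64, 52]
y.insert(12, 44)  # [61, 8, 96, 45, 42, 35, 78, 54, 55, 21, 66, 64, 44, 52]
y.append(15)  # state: [61, 8, 96, 45, 42, 35, 78, 54, 55, 21, 66, 64, 44, 52, 15]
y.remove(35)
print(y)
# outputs [61, 8, 96, 45, 42, 78, 54, 55, 21, 66, 64, 44, 52, 15]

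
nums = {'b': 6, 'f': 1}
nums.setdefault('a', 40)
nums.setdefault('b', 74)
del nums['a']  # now {'b': 6, 'f': 1}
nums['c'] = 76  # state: {'b': 6, 'f': 1, 'c': 76}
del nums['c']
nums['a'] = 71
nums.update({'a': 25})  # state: {'b': 6, 'f': 1, 'a': 25}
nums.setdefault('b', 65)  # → 6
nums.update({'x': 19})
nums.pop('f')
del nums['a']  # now {'b': 6, 'x': 19}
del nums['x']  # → {'b': 6}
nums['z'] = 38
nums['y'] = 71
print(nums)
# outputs {'b': 6, 'z': 38, 'y': 71}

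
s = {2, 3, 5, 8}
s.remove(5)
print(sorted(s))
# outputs [2, 3, 8]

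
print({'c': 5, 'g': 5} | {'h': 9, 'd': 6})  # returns {'c': 5, 'g': 5, 'h': 9, 'd': 6}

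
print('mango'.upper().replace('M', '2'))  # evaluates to 2ANGO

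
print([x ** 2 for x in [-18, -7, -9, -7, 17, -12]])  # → [324, 49, 81, 49, 289, 144]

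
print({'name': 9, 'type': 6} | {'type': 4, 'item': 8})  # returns {'name': 9, 'type': 4, 'item': 8}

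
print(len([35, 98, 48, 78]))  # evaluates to 4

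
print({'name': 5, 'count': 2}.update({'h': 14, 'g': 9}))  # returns None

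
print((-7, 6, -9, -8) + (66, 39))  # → (-7, 6, -9, -8, 66, 39)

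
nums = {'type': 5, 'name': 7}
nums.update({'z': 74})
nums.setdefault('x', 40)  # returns 40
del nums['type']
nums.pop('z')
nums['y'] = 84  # {'name': 7, 'x': 40, 'y': 84}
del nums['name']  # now {'x': 40, 'y': 84}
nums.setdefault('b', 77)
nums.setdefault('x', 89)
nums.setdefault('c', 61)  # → 61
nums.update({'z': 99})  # {'x': 40, 'y': 84, 'b': 77, 'c': 61, 'z': 99}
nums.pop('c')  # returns 61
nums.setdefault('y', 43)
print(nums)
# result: {'x': 40, 'y': 84, 'b': 77, 'z': 99}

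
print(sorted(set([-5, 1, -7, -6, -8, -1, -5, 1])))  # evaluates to [-8, -7, -6, -5, -1, 1]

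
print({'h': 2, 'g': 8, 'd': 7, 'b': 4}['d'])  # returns 7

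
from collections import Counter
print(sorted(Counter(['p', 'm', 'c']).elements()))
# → ['c', 'm', 'p']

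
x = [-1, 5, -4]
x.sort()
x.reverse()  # [5, -1, -4]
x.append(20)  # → [5, -1, -4, 20]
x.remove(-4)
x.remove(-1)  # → [5, 20]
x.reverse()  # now [20, 5]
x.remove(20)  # [5]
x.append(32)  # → [5, 32]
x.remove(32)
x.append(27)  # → [5, 27]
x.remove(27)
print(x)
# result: [5]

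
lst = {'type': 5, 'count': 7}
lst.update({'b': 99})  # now {'type': 5, 'count': 7, 'b': 99}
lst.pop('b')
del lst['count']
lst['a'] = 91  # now {'type': 5, 'a': 91}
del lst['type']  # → {'a': 91}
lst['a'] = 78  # {'a': 78}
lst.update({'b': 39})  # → {'a': 78, 'b': 39}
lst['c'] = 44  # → {'a': 78, 'b': 39, 'c': 44}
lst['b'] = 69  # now {'a': 78, 'b': 69, 'c': 44}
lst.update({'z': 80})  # {'a': 78, 'b': 69, 'c': 44, 'z': 80}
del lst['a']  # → {'b': 69, 'c': 44, 'z': 80}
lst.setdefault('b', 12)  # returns 69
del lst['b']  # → {'c': 44, 'z': 80}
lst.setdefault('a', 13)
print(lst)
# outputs {'c': 44, 'z': 80, 'a': 13}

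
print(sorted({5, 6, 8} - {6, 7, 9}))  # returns [5, 8]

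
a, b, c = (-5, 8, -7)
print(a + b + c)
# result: -4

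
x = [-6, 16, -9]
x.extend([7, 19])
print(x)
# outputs [-6, 16, -9, 7, 19]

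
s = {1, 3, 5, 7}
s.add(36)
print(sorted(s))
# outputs [1, 3, 5, 7, 36]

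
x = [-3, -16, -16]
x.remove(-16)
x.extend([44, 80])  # [-3, -16, 44, 80]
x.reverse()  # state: [80, 44, -16, -3]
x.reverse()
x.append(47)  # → [-3, -16, 44, 80, 47]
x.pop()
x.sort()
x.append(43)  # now [-16, -3, 44, 80, 43]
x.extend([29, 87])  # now [-16, -3, 44, 80, 43, 29, 87]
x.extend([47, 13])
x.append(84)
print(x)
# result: [-16, -3, 44, 80, 43, 29, 87, 47, 13, 84]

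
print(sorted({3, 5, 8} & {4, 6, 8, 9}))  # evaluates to [8]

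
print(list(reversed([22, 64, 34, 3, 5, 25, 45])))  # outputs [45, 25, 5, 3, 34, 64, 22]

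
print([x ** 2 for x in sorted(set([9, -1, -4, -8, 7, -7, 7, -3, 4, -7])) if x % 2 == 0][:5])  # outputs [64, 16, 16]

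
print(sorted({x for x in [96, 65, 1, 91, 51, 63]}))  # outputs [1, 51, 63, 65, 91, 96]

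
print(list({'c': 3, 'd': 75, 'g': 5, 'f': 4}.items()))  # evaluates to [('c', 3), ('d', 75), ('g', 5), ('f', 4)]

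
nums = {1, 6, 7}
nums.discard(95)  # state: {1, 6, 7}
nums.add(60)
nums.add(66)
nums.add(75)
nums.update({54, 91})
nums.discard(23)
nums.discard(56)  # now {1, 6, 7, 54, 60, 66, 75, 91}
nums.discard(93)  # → {1, 6, 7, 54, 60, 66, 75, 91}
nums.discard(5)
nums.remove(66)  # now {1, 6, 7, 54, 60, 75, 91}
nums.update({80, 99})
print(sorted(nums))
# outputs [1, 6, 7, 54, 60, 75, 80, 91, 99]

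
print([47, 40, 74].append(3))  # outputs None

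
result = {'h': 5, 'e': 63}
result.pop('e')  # 63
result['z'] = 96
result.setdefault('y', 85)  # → 85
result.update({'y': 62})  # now {'h': 5, 'z': 96, 'y': 62}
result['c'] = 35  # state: {'h': 5, 'z': 96, 'y': 62, 'c': 35}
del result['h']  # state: {'z': 96, 'y': 62, 'c': 35}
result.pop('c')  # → 35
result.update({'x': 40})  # {'z': 96, 'y': 62, 'x': 40}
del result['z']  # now {'y': 62, 'x': 40}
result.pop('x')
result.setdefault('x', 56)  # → 56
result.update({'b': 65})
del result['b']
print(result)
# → {'y': 62, 'x': 56}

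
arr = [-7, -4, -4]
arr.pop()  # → -4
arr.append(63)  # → [-7, -4, 63]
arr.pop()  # 63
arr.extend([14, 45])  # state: [-7, -4, 14, 45]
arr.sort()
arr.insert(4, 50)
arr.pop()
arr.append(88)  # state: [-7, -4, 14, 45, 88]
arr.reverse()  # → [88, 45, 14, -4, -7]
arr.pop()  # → -7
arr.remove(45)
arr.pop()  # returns -4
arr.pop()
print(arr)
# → [88]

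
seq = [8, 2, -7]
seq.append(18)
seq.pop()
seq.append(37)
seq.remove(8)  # [2, -7, 37]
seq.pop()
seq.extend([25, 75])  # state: [2, -7, 25, 75]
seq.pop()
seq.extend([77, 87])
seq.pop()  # 87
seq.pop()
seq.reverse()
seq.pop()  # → 2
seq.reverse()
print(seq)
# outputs [-7, 25]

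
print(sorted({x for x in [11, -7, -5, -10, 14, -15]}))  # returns [-15, -10, -7, -5, 11, 14]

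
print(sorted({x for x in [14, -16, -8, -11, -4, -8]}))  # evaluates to [-16, -11, -8, -4, 14]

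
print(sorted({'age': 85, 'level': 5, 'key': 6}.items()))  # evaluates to [('age', 85), ('key', 6), ('level', 5)]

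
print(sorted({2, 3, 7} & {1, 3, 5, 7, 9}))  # [3, 7]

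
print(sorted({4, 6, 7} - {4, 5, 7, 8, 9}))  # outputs [6]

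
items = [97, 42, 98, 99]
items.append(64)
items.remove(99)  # [97, 42, 98, 64]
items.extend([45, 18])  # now [97, 42, 98, 64, 45, 18]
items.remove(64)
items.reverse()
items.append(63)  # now [18, 45, 98, 42, 97, 63]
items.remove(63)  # [18, 45, 98, 42, 97]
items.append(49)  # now [18, 45, 98, 42, 97, 49]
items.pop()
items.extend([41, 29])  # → [18, 45, 98, 42, 97, 41, 29]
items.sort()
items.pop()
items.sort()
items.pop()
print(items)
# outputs [18, 29, 41, 42, 45]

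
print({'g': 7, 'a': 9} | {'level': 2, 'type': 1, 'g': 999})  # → {'g': 999, 'a': 9, 'level': 2, 'type': 1}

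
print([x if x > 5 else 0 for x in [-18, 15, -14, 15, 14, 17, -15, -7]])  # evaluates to [0, 15, 0, 15, 14, 17, 0, 0]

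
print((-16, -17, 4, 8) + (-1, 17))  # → (-16, -17, 4, 8, -1, 17)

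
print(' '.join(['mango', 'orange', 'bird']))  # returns mango orange bird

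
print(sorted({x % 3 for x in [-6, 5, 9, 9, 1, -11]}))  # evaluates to [0, 1, 2]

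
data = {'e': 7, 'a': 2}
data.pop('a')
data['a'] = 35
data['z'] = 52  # {'e': 7, 'a': 35, 'z': 52}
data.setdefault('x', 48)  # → 48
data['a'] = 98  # {'e': 7, 'a': 98, 'z': 52, 'x': 48}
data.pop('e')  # 7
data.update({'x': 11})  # {'a': 98, 'z': 52, 'x': 11}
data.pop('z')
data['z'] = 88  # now {'a': 98, 'x': 11, 'z': 88}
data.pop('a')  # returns 98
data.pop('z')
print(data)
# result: {'x': 11}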